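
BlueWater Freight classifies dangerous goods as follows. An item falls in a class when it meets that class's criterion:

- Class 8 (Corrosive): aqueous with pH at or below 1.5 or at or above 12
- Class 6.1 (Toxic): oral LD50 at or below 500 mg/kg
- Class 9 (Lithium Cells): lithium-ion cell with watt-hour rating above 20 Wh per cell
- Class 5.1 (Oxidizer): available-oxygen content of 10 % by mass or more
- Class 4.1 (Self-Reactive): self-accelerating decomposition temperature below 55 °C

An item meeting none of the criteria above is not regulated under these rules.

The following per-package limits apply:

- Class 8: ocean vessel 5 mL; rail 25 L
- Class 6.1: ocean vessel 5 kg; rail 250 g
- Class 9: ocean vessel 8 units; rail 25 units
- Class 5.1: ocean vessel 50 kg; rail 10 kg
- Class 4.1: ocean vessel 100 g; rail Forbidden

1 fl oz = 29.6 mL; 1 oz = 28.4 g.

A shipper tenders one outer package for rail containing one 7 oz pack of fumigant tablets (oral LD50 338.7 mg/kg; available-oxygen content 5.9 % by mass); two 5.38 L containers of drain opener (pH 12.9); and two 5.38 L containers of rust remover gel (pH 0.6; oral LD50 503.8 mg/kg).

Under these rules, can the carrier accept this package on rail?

Yes

With oral LD50 338.7 mg/kg (≤ 500 mg/kg), the fumigant tablets fall in Class 6.1.
Drain opener: pH 12.9 ≥ 12 → Class 8 (Corrosive).
pH 0.6 meets the Class 8 criterion (Corrosive), so the rust remover gel is Class 8.
Total Class 8: (two 5.38 L containers = 10.76 L) + (two 5.38 L containers = 10.76 L) = 21.52 L.
21.52 L ≤ 25 L (rail limit, Class 8) — within limit.
Class 6.1 quantity: one 7 oz pack = 198.8 g.
That is within the Class 6.1 rail limit of 250 g.
Every hazard class is within its rail limit and no segregation rule is violated.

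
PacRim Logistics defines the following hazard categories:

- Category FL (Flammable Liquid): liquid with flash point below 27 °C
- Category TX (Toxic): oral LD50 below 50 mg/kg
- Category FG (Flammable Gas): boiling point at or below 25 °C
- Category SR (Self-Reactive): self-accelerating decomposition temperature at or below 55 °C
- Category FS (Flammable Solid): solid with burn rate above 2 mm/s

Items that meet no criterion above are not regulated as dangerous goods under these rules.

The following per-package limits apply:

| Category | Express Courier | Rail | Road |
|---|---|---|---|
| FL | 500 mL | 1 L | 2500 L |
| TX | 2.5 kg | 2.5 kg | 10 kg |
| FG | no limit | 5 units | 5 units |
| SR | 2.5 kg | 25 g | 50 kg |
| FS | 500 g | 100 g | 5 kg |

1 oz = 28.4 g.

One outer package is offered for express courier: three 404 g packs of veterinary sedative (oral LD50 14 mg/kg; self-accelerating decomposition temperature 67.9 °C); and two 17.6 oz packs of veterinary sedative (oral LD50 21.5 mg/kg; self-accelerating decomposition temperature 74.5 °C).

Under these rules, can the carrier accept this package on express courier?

Veterinary sedative: oral LD50 14 mg/kg < 50 mg/kg → Category TX (Toxic).
The veterinary sedative has oral LD50 21.5 mg/kg, which is < 50 mg/kg, so it is Category TX (Toxic).
Category TX net quantity: (three 404 g packs = 1.212 kg) + (two 17.6 oz packs = 999.68 g) = 2211.68 g.
That is within the Category TX express courier limit of 2.5 kg.

Yes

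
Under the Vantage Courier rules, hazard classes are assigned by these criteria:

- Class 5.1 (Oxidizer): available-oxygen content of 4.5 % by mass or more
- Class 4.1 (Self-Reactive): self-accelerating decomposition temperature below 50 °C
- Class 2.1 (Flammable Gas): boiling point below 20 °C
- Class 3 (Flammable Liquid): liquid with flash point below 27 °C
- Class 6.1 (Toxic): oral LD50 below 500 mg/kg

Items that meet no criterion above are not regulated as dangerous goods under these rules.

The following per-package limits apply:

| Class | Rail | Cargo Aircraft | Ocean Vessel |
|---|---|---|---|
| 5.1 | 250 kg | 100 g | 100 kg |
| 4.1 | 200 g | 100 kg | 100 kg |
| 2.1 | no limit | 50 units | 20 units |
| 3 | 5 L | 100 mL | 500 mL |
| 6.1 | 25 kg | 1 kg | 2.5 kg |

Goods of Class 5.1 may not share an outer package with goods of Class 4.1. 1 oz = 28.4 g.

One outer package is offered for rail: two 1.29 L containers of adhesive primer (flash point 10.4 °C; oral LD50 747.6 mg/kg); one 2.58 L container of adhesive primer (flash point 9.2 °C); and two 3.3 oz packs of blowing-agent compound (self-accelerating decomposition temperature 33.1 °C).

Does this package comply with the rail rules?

With flash point 10.4 °C (< 27 °C), the adhesive primer falls in Class 3.
With flash point 9.2 °C (< 27 °C), the adhesive primer falls in Class 3.
With self-accelerating decomposition temperature 33.1 °C (< 50 °C), the blowing-agent compound falls in Class 4.1.
Total Class 3: (two 1.29 L containers = 2.58 L) + 2.58 L = 5.16 L.
5.16 L > 5 L (rail limit, Class 3) — over the limit.
Class 4.1 quantity: two 3.3 oz packs = 187.44 g.
187.44 g ≤ 200 g (rail limit, Class 4.1) — within limit.
The segregation rule (Class 5.1 with Class 4.1) does not apply to Class 3 with Class 4.1.

No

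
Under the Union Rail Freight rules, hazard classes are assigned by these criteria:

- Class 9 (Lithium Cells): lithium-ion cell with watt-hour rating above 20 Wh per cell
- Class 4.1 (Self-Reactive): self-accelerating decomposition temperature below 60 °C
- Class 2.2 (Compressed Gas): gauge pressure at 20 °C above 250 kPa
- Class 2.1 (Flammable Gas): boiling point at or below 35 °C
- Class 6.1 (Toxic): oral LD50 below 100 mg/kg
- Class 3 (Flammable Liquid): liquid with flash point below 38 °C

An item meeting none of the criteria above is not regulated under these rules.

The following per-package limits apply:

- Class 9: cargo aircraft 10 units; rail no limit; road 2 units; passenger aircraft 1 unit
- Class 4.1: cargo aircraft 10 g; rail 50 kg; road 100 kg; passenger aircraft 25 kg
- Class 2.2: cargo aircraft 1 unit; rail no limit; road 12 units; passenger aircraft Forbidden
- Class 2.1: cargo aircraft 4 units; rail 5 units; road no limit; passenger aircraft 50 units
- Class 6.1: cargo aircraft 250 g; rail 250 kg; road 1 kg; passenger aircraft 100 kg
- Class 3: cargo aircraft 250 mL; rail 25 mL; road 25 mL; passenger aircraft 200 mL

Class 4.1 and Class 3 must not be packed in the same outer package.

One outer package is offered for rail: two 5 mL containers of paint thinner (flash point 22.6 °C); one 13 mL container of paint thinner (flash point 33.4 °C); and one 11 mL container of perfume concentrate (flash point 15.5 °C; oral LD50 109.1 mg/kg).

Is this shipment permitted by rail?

No

The paint thinner has flash point 22.6 °C, which is < 38 °C, so it is Class 3 (Flammable Liquid).
The paint thinner has flash point 33.4 °C, which is < 38 °C, so it is Class 3 (Flammable Liquid).
Perfume concentrate: flash point 15.5 °C < 38 °C → Class 3 (Flammable Liquid).
Class 3 net quantity: (two 5 mL containers = 10 mL) + 13 mL + 11 mL = 34 mL.
That exceeds the Class 3 rail limit of 25 mL.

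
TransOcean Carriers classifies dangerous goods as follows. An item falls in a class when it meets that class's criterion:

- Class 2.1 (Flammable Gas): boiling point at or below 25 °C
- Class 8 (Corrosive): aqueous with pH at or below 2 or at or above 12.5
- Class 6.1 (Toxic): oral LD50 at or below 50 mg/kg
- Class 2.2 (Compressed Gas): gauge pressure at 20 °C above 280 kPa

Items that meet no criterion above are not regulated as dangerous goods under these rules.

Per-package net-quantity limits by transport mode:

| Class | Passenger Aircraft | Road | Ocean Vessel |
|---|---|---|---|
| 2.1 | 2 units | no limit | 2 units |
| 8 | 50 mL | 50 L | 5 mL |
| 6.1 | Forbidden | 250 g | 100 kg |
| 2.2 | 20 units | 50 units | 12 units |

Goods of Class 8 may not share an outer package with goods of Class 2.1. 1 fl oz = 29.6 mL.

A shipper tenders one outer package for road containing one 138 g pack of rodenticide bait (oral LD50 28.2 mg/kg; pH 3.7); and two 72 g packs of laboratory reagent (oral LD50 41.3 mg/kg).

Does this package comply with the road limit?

Oral LD50 28.2 mg/kg meets the Class 6.1 criterion (Toxic), so the rodenticide bait is Class 6.1.
Oral LD50 41.3 mg/kg meets the Class 6.1 criterion (Toxic), so the laboratory reagent is Class 6.1.
Total Class 6.1: 138 g + (two 72 g packs = 144 g) = 282 g.
282 g exceeds the road limit of 250 g for Class 6.1.

No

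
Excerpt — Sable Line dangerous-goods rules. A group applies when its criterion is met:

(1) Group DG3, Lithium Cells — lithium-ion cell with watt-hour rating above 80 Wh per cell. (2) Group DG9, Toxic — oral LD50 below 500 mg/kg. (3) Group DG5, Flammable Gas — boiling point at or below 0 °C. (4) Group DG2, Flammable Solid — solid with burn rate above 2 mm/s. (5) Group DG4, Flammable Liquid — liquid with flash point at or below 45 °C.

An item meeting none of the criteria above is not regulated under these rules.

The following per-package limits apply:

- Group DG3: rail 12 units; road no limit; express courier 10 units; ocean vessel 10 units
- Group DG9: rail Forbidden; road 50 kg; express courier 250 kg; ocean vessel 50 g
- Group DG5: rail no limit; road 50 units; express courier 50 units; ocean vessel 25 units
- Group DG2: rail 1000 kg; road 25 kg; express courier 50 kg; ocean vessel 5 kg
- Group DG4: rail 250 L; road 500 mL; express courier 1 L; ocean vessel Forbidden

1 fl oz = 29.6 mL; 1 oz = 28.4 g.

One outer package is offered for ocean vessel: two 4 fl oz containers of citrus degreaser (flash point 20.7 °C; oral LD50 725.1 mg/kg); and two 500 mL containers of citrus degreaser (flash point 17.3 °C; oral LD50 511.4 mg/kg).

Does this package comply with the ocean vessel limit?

Flash point 20.7 °C meets the Group DG4 criterion (Flammable Liquid), so the citrus degreaser is Group DG4.
With flash point 17.3 °C (≤ 45 °C), the citrus degreaser falls in Group DG4.
Group DG4 net quantity: (two 4 fl oz containers = 236.8 mL) + (two 500 mL containers = 1 L) = 1236.8 mL.
Group DG4 is Forbidden by ocean vessel.

No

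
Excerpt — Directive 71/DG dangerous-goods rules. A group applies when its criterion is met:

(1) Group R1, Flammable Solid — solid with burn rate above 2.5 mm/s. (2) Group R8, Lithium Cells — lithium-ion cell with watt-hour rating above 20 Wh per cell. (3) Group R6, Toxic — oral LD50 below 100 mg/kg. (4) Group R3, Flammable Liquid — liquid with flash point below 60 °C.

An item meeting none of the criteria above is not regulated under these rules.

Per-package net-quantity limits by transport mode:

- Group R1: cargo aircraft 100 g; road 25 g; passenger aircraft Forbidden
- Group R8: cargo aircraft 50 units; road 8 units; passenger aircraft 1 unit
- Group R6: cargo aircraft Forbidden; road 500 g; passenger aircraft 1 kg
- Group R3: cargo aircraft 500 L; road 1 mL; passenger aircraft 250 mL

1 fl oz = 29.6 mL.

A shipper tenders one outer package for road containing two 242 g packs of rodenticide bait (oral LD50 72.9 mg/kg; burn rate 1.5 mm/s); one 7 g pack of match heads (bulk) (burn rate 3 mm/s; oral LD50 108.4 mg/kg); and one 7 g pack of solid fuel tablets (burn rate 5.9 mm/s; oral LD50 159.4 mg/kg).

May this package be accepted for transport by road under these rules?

Yes

The rodenticide bait has oral LD50 72.9 mg/kg, which is < 100 mg/kg, so it is Group R6 (Toxic).
Burn rate 3 mm/s meets the Group R1 criterion (Flammable Solid), so the match heads (bulk) are Group R1.
Solid fuel tablets: burn rate 5.9 mm/s > 2.5 mm/s → Group R1 (Flammable Solid).
Group R1 net quantity: 7 g + 7 g = 14 g.
14 g is within the road limit of 25 g for Group R1.
Group R6 quantity: two 242 g packs = 484 g.
484 g ≤ 500 g (road limit, Group R6) — within limit.
Every hazard group is within its road limit and no segregation rule is violated.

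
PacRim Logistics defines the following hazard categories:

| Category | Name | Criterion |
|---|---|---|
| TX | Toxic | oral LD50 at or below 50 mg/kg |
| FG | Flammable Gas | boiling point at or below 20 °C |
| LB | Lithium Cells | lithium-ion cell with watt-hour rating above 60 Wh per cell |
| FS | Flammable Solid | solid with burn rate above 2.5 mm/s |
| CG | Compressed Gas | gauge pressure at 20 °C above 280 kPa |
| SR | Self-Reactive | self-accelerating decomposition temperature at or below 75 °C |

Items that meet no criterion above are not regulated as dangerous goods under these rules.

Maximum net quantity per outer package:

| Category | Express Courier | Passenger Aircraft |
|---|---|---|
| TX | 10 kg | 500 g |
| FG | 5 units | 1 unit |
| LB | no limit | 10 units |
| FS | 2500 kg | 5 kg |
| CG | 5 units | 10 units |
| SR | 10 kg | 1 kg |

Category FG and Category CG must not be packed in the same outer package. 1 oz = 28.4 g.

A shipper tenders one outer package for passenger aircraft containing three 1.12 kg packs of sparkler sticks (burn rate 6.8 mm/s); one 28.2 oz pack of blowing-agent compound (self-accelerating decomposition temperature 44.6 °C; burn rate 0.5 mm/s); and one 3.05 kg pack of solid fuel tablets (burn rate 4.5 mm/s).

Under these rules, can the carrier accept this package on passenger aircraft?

The sparkler sticks have burn rate 6.8 mm/s, which is > 2.5 mm/s, so they are Category FS (Flammable Solid).
The blowing-agent compound has self-accelerating decomposition temperature 44.6 °C, which is ≤ 75 °C, so it is Category SR (Self-Reactive).
Burn rate 4.5 mm/s meets the Category FS criterion (Flammable Solid), so the solid fuel tablets are Category FS.
Total Category FS: (three 1.12 kg packs = 3.36 kg) + 3.05 kg = 6.41 kg.
6.41 kg exceeds the passenger aircraft limit of 5 kg for Category FS.
Category SR quantity: one 28.2 oz pack = 800.88 g.
800.88 g is within the passenger aircraft limit of 1 kg for Category SR.
The segregation rule (Category FG with Category CG) does not apply to Category FS with Category SR.

No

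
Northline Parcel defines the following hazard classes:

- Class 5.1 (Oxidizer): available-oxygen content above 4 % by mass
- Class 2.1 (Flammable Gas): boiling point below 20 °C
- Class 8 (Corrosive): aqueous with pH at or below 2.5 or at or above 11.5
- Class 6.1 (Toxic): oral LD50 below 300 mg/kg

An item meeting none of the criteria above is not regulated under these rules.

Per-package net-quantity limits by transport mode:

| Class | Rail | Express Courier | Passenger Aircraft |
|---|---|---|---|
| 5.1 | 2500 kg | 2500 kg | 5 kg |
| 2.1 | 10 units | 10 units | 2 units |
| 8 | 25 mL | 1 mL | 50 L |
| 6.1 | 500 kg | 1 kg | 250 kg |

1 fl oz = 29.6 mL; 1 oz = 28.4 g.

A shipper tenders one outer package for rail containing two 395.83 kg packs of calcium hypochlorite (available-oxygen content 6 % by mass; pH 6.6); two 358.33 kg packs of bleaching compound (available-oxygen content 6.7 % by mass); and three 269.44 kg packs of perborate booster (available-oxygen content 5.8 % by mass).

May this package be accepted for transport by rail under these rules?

The calcium hypochlorite has available-oxygen content 6 % by mass, which is > 4 % by mass, so it is Class 5.1 (Oxidizer).
Available-oxygen content 6.7 % by mass meets the Class 5.1 criterion (Oxidizer), so the bleaching compound is Class 5.1.
Perborate booster: available-oxygen content 5.8 % by mass > 4 % by mass → Class 5.1 (Oxidizer).
Class 5.1 net quantity: (two 395.83 kg packs = 791.66 kg) + (two 358.33 kg packs = 716.66 kg) + (three 269.44 kg packs = 808.32 kg) = 2316.64 kg.
That is within the Class 5.1 rail limit of 2500 kg.

Yes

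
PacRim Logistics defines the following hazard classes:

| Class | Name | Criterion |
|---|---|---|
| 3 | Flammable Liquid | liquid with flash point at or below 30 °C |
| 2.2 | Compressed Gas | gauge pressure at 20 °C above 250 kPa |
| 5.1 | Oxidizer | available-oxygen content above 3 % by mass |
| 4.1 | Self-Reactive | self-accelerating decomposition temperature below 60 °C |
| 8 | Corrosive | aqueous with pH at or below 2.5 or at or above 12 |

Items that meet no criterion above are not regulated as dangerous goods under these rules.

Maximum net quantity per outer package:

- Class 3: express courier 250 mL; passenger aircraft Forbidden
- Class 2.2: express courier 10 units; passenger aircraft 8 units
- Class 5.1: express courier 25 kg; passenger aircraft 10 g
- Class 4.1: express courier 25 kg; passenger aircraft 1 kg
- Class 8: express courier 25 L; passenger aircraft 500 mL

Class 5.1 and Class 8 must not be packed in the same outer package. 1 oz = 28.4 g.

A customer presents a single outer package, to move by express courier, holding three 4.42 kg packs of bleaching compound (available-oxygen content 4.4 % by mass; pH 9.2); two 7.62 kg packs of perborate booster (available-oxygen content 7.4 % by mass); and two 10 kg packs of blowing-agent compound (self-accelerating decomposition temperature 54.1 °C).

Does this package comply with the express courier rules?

No

Bleaching compound: available-oxygen content 4.4 % by mass > 3 % by mass → Class 5.1 (Oxidizer).
Perborate booster: available-oxygen content 7.4 % by mass > 3 % by mass → Class 5.1 (Oxidizer).
Blowing-agent compound: self-accelerating decomposition temperature 54.1 °C < 60 °C → Class 4.1 (Self-Reactive).
Class 5.1 net quantity: (three 4.42 kg packs = 13.26 kg) + (two 7.62 kg packs = 15.24 kg) = 28.5 kg.
28.5 kg exceeds the express courier limit of 25 kg for Class 5.1.
Class 4.1 quantity: two 10 kg packs = 20 kg.
20 kg is within the express courier limit of 25 kg for Class 4.1.
The segregation rule (Class 5.1 with Class 8) does not apply to Class 5.1 with Class 4.1.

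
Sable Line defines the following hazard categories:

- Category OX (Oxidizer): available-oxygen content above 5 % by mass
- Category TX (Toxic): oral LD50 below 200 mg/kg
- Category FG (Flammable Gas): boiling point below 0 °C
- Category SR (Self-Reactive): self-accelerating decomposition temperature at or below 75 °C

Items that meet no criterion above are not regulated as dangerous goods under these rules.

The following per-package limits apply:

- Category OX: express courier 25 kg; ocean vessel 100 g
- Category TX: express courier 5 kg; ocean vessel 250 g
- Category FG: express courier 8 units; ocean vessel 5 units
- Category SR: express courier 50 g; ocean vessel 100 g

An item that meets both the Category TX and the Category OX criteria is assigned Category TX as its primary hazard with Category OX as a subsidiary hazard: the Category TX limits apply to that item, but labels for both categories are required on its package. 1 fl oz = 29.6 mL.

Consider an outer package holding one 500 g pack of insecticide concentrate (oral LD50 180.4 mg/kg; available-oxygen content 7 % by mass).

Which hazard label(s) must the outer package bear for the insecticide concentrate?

Category OX and TX

With oral LD50 180.4 mg/kg (< 200 mg/kg), the insecticide concentrate falls in Category TX.
With available-oxygen content 7 % by mass (> 5 % by mass), the insecticide concentrate falls in Category OX.
By the precedence rule Category TX is primary and Category OX is subsidiary, and that rule requires both labels on the package.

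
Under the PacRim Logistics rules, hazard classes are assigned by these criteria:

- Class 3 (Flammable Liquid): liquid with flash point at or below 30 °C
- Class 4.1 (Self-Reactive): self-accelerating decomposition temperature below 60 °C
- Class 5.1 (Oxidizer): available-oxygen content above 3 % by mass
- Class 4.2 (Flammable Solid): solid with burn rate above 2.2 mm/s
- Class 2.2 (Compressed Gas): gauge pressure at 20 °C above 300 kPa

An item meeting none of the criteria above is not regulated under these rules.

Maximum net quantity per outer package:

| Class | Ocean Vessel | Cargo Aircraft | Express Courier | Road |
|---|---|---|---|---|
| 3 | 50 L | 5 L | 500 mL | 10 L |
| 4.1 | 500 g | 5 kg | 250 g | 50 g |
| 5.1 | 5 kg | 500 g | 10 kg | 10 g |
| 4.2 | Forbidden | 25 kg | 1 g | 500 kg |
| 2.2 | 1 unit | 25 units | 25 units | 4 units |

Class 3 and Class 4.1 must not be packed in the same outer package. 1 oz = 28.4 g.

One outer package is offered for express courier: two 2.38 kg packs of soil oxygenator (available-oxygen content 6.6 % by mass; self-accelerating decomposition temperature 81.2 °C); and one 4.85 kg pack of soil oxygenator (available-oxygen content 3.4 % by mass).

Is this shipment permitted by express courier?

Yes

With available-oxygen content 6.6 % by mass (> 3 % by mass), the soil oxygenator falls in Class 5.1.
Soil oxygenator: available-oxygen content 3.4 % by mass > 3 % by mass → Class 5.1 (Oxidizer).
Total Class 5.1: (two 2.38 kg packs = 4.76 kg) + 4.85 kg = 9.61 kg.
That is within the Class 5.1 express courier limit of 10 kg.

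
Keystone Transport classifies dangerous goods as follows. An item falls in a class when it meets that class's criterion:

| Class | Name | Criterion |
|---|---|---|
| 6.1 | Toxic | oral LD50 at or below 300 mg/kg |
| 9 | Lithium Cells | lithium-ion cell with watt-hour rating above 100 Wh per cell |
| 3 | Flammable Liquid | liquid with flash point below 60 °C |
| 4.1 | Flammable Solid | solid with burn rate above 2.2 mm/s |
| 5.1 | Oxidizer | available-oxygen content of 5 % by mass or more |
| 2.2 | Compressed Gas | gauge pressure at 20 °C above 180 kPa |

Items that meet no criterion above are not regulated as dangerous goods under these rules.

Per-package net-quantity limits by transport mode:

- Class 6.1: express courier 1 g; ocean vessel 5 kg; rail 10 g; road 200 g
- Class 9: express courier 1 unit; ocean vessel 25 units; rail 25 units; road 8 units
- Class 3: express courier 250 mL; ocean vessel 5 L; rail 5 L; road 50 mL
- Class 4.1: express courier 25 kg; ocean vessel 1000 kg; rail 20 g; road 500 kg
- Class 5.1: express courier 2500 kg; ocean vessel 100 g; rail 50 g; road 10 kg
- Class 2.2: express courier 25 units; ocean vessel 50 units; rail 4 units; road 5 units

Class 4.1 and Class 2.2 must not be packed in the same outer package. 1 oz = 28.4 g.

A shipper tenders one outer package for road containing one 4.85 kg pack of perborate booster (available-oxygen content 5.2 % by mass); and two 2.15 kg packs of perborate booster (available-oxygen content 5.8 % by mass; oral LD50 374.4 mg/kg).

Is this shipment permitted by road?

Yes

Perborate booster: available-oxygen content 5.2 % by mass ≥ 5 % by mass → Class 5.1 (Oxidizer).
Perborate booster: available-oxygen content 5.8 % by mass ≥ 5 % by mass → Class 5.1 (Oxidizer).
Class 5.1 net quantity: 4.85 kg + (two 2.15 kg packs = 4.3 kg) = 9.15 kg.
That is within the Class 5.1 road limit of 10 kg.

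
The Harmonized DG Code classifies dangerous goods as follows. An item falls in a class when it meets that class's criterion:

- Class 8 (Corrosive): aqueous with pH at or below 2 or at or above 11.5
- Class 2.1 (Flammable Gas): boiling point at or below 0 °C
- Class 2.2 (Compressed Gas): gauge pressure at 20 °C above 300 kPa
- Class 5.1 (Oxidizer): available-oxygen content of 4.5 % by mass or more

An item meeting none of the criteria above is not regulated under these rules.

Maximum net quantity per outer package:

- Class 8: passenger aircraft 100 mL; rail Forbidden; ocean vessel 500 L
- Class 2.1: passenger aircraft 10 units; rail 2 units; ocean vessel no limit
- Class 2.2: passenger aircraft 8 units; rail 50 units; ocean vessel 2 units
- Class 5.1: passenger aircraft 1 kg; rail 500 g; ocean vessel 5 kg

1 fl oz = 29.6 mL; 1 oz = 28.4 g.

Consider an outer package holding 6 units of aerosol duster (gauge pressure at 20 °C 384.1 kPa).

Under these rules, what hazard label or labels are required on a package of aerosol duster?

Class 2.2

The aerosol duster has gauge pressure at 20 °C 384.1 kPa, which is > 300 kPa, so it is Class 2.2 (Compressed Gas).
Only the Class 2.2 label is required.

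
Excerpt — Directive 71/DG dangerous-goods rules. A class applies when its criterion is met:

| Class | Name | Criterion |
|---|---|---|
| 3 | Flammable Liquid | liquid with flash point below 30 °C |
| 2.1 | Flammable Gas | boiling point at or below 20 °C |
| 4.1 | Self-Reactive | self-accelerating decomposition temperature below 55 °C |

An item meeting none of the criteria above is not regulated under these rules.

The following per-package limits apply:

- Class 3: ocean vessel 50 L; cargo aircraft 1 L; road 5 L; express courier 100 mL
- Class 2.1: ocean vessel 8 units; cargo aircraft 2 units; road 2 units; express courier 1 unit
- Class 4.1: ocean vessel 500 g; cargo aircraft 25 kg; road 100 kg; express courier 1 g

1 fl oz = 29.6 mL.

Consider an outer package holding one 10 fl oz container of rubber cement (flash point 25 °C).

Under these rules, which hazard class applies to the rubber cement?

Class 3

Rubber cement: flash point 25 °C < 30 °C → Class 3 (Flammable Liquid).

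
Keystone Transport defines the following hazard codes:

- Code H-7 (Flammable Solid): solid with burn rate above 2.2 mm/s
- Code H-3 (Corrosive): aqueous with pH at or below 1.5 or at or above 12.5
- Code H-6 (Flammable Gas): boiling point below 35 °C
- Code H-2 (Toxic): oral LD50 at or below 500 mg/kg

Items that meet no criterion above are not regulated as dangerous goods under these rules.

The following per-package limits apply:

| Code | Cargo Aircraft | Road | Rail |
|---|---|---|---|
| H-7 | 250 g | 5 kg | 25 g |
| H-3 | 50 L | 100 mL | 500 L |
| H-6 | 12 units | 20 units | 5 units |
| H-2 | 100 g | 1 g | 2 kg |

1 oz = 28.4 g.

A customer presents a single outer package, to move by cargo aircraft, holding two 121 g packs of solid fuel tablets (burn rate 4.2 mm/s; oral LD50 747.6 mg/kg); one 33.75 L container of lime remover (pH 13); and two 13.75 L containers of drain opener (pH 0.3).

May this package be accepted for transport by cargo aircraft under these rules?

No

With burn rate 4.2 mm/s (> 2.2 mm/s), the solid fuel tablets fall in Code H-7.
Lime remover: pH 13 ≥ 12.5 → Code H-3 (Corrosive).
The drain opener has pH 0.3, which is ≤ 1.5, so it is Code H-3 (Corrosive).
Code H-3 net quantity: 33.75 L + (two 13.75 L containers = 27.5 L) = 61.25 L.
61.25 L > 50 L (cargo aircraft limit, Code H-3) — over the limit.
Code H-7 quantity: two 121 g packs = 242 g.
242 g ≤ 250 g (cargo aircraft limit, Code H-7) — within limit.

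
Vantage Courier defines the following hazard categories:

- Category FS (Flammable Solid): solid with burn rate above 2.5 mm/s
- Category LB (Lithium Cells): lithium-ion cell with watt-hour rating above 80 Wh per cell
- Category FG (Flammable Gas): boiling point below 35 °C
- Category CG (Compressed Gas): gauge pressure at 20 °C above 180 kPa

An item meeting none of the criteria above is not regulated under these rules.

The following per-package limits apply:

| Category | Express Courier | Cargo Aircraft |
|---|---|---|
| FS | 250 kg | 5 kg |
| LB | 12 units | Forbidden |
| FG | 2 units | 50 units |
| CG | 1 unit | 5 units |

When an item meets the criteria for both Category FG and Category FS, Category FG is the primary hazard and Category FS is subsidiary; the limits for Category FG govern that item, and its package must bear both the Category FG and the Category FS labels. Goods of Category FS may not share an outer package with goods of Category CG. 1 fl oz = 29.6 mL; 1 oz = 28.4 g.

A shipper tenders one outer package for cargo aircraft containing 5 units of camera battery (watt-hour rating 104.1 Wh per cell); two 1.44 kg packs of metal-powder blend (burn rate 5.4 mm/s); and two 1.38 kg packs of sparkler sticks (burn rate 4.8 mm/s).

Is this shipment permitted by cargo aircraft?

No

Watt-hour rating 104.1 Wh per cell meets the Category LB criterion (Lithium Cells), so the camera battery is Category LB.
Metal-powder blend: burn rate 5.4 mm/s > 2.5 mm/s → Category FS (Flammable Solid).
With burn rate 4.8 mm/s (> 2.5 mm/s), the sparkler sticks fall in Category FS.
Category LB quantity: 5 units.
By cargo aircraft, Category LB is Forbidden regardless of quantity.
Category FS net quantity: (two 1.44 kg packs = 2.88 kg) + (two 1.38 kg packs = 2.76 kg) = 5.64 kg.
5.64 kg exceeds the cargo aircraft limit of 5 kg for Category FS.
The segregation rule (Category FS with Category CG) does not apply to Category LB with Category FS.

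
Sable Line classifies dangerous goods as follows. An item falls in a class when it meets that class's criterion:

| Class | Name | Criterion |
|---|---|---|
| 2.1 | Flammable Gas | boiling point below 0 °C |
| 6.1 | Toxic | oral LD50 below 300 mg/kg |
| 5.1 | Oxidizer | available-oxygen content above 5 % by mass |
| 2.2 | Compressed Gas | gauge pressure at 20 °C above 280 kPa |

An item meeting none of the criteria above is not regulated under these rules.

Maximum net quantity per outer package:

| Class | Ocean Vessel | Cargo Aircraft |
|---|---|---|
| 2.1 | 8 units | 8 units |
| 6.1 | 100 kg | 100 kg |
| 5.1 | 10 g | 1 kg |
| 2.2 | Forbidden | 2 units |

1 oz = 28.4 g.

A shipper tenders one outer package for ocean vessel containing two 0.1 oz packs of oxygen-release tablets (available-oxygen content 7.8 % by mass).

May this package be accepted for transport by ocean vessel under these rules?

Available-oxygen content 7.8 % by mass meets the Class 5.1 criterion (Oxidizer), so the oxygen-release tablets are Class 5.1.
Class 5.1 quantity: two 0.1 oz packs = 5.68 g.
5.68 g is within the ocean vessel limit of 10 g for Class 5.1.

Yes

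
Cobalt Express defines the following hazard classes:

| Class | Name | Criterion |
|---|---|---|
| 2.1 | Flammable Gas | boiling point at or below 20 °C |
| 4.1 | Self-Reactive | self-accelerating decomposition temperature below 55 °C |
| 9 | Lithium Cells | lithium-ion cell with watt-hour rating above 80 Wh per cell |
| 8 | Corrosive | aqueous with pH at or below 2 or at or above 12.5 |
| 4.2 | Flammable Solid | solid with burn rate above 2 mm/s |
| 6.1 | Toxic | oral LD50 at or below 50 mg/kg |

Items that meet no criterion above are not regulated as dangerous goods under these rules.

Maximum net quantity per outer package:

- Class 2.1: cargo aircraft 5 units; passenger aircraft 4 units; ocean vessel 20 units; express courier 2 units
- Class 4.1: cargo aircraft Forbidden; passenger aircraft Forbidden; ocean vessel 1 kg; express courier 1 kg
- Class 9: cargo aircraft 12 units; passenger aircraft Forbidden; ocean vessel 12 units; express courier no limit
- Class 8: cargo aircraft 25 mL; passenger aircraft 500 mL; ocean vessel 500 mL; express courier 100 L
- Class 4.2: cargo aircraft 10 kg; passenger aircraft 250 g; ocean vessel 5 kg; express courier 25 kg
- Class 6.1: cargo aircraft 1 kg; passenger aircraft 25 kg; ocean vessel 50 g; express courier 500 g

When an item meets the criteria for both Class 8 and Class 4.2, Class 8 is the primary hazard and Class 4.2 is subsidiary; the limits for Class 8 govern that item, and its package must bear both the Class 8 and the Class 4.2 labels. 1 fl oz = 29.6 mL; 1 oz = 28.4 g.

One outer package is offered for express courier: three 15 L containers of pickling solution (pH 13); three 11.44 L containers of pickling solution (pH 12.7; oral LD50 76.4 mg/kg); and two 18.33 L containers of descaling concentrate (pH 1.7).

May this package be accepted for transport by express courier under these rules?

No

With pH 13 (≥ 12.5), the pickling solution falls in Class 8.
The pickling solution has pH 12.7, which is ≥ 12.5, so it is Class 8 (Corrosive).
The descaling concentrate has pH 1.7, which is ≤ 2, so it is Class 8 (Corrosive).
Total Class 8: (three 15 L containers = 45 L) + (three 11.44 L containers = 34.32 L) + (two 18.33 L containers = 36.66 L) = 115.98 L.
115.98 L > 100 L (express courier limit, Class 8) — over the limit.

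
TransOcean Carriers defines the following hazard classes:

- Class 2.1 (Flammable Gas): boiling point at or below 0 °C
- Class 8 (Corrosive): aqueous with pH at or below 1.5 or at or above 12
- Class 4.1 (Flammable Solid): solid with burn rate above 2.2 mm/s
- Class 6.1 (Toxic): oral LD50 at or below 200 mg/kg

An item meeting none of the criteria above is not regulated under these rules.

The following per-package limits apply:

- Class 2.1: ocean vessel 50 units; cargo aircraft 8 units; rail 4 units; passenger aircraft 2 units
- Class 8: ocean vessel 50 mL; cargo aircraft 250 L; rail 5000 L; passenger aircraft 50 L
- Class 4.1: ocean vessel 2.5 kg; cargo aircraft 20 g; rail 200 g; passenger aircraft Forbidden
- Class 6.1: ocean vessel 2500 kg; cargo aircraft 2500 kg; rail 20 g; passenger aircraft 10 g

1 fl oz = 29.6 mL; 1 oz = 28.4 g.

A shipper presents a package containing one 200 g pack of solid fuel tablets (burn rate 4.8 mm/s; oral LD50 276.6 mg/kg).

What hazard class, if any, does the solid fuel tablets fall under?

Class 4.1

Burn rate 4.8 mm/s meets the Class 4.1 criterion (Flammable Solid), so the solid fuel tablets are Class 4.1.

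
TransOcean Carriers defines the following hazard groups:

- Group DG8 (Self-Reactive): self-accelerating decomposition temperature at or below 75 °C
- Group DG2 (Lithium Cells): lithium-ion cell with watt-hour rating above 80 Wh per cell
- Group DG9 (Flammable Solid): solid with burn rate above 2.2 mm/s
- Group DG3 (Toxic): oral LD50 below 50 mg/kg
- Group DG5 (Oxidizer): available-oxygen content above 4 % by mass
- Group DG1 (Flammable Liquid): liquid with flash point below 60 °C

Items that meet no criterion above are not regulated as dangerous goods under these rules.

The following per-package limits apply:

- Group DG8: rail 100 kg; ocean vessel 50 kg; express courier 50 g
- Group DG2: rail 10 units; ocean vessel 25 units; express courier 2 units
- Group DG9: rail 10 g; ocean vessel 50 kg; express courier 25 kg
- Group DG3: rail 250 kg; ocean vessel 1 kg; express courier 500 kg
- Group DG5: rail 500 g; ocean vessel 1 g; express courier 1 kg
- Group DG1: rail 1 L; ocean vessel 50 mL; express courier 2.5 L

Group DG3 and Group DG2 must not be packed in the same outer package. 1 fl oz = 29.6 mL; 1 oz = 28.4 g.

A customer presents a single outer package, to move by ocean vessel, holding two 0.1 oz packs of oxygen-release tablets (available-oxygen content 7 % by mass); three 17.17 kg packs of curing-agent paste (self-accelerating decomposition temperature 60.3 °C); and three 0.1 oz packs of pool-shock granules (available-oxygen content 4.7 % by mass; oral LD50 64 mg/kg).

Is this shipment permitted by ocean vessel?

With available-oxygen content 7 % by mass (> 4 % by mass), the oxygen-release tablets fall in Group DG5.
Self-accelerating decomposition temperature 60.3 °C meets the Group DG8 criterion (Self-Reactive), so the curing-agent paste is Group DG8.
With available-oxygen content 4.7 % by mass (> 4 % by mass), the pool-shock granules fall in Group DG5.
Group DG8 quantity: three 17.17 kg packs = 51.51 kg.
51.51 kg > 50 kg (ocean vessel limit, Group DG8) — over the limit.
Group DG5 net quantity: (two 0.1 oz packs = 5.68 g) + (three 0.1 oz packs = 8.52 g) = 14.2 g.
That exceeds the Group DG5 ocean vessel limit of 1 g.
The segregation rule (Group DG3 with Group DG2) does not apply to Group DG8 with Group DG5.

No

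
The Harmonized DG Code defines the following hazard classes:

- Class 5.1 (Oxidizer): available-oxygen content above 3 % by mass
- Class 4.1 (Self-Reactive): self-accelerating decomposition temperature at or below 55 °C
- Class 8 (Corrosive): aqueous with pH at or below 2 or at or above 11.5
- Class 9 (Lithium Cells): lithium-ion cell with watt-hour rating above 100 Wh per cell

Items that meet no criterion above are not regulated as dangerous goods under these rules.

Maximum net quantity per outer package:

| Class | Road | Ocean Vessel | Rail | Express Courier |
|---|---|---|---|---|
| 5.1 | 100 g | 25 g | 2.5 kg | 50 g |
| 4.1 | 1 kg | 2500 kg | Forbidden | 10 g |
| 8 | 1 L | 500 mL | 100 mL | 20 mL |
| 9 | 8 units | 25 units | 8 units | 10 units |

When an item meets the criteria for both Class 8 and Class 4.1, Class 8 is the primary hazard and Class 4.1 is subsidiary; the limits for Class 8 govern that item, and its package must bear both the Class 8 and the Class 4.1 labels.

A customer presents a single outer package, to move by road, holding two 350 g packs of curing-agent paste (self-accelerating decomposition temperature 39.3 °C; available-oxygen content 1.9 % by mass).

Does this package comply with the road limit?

Yes

Curing-agent paste: self-accelerating decomposition temperature 39.3 °C ≤ 55 °C → Class 4.1 (Self-Reactive).
Class 4.1 quantity: two 350 g packs = 700 g.
700 g is within the road limit of 1 kg for Class 4.1.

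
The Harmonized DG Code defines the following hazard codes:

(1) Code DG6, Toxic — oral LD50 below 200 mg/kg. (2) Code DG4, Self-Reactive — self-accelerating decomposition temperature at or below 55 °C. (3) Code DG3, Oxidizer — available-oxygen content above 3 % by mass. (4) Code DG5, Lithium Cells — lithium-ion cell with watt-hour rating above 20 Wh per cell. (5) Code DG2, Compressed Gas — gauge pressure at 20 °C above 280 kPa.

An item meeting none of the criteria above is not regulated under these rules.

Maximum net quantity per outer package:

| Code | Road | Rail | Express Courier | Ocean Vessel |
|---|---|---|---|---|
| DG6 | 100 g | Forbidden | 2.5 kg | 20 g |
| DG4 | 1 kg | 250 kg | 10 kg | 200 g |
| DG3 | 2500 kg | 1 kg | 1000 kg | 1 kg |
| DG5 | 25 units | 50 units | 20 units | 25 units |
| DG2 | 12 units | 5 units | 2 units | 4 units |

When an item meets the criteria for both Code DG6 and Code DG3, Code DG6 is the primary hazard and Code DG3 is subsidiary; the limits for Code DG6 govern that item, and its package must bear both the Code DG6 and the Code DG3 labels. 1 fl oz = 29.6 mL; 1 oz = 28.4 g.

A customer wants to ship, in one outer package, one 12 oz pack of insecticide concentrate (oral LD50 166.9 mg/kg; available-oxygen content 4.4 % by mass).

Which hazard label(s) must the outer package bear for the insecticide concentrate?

Code DG3 and DG6

Oral LD50 166.9 mg/kg meets the Code DG6 criterion (Toxic), so the insecticide concentrate is Code DG6.
With available-oxygen content 4.4 % by mass (> 3 % by mass), the insecticide concentrate falls in Code DG3.
By the precedence rule Code DG6 is primary and Code DG3 is subsidiary, and that rule requires both labels on the package.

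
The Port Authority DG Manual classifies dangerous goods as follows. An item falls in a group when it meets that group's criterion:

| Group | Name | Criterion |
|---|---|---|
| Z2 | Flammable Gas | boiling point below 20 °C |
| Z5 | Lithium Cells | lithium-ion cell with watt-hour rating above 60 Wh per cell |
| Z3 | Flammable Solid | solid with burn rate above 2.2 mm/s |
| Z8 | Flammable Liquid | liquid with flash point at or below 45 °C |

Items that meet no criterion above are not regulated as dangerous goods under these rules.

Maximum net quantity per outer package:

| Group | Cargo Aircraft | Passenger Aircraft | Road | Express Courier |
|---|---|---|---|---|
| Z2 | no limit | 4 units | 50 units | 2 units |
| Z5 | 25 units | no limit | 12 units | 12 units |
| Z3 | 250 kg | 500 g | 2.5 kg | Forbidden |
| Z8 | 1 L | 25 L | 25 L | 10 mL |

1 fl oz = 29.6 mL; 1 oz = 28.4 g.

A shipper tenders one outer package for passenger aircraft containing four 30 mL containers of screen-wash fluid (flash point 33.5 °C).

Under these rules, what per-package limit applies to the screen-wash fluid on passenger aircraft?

With flash point 33.5 °C (≤ 45 °C), the screen-wash fluid falls in Group Z8.
The passenger aircraft limit for Group Z8 is 25 L.

25 L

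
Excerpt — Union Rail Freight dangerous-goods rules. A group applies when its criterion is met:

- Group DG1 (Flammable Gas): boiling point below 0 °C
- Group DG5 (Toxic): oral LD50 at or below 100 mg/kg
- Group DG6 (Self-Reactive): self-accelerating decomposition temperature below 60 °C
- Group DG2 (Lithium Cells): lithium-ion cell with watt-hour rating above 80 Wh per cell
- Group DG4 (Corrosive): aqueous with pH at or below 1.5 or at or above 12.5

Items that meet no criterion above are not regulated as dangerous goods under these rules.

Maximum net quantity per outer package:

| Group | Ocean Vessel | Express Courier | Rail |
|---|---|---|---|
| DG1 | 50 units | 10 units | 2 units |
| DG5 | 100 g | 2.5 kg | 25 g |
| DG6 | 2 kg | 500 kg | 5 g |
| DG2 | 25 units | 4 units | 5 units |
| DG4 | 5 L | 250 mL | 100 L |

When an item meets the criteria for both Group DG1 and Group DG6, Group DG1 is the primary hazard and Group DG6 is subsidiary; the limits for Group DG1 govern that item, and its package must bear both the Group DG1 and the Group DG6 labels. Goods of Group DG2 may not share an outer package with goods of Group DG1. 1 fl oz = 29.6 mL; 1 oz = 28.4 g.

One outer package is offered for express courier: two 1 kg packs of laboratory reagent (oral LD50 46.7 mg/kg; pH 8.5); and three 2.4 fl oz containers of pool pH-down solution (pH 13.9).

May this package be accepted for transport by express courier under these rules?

Yes

Laboratory reagent: oral LD50 46.7 mg/kg ≤ 100 mg/kg → Group DG5 (Toxic).
pH 13.9 meets the Group DG4 criterion (Corrosive), so the pool pH-down solution is Group DG4.
Group DG5 quantity: two 1 kg packs = 2 kg.
That is within the Group DG5 express courier limit of 2.5 kg.
Group DG4 quantity: three 2.4 fl oz containers = 213.12 mL.
That is within the Group DG4 express courier limit of 250 mL.
The segregation rule (Group DG2 with Group DG1) does not apply to Group DG5 with Group DG4.
Every hazard group is within its express courier limit and no segregation rule is violated.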